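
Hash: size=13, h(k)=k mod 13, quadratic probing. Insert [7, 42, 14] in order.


Insertions: 7->slot 7; 42->slot 3; 14->slot 1
Table: [None, 14, None, 42, None, None, None, 7, None, None, None, None, None]


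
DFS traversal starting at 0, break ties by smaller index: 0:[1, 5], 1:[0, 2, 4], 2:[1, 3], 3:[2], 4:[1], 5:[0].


DFS stack-based: start with [0]
Visit order: [0, 1, 2, 3, 4, 5]


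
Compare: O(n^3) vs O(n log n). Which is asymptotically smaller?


linearithmic grows slower than cubic
O(n log n) is asymptotically smaller; O(n^3) grows faster


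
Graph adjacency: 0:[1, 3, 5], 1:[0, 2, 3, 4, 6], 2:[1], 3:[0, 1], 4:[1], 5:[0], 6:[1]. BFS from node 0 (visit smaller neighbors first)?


BFS queue: start with [0]
Visit order: [0, 1, 3, 5, 2, 4, 6]


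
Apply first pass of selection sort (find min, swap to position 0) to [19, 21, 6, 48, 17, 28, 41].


After one pass: [6, 21, 19, 48, 17, 28, 41]


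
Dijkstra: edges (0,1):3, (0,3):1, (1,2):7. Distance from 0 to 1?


Dijkstra from 0:
Distances: {0: 0, 1: 3, 2: 10, 3: 1}
Shortest distance to 1 = 3, path = [0, 1]


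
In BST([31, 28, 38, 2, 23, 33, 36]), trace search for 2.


BST root = 31
Search for 2: compare at each node
Path: [31, 28, 2]


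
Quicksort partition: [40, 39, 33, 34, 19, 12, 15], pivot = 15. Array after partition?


Elements <= 15 go left of pivot.
Result: [12, 15, 33, 34, 19, 40, 39], pivot at index 1


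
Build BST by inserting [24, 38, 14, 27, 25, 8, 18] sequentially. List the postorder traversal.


Root = 24; build tree by BST insertion.
Postorder traversal: [8, 18, 14, 25, 27, 38, 24]


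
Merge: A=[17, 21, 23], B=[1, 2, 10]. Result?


Compare heads, take smaller each step.
Merged: [1, 2, 10, 17, 21, 23]


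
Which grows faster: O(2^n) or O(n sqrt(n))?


n^1.5 grows slower than exponential
O(n sqrt(n)) is asymptotically smaller; O(2^n) grows faster


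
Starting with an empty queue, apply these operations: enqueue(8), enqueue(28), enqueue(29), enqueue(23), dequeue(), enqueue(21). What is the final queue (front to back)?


enqueue(8) -> [8]
enqueue(28) -> [8, 28]
enqueue(29) -> [8, 28, 29]
enqueue(23) -> [8, 28, 29, 23]
dequeue() returns 8 -> [28, 29, 23]
enqueue(21) -> [28, 29, 23, 21]
Final queue (front to back): [28, 29, 23, 21]


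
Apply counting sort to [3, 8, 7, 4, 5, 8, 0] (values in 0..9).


Count array: [1, 0, 0, 1, 1, 1, 0, 1, 2, 0]
Reconstruct: [0, 3, 4, 5, 7, 8, 8]


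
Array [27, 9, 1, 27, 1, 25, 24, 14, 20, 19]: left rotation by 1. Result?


Left rotate by 1: [9, 1, 27, 1, 25, 24, 14, 20, 19, 27]


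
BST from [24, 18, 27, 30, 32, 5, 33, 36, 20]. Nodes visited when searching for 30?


BST root = 24
Search for 30: compare at each node
Path: [24, 27, 30]


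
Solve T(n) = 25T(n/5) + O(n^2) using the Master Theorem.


a=25, b=5, c=2. log_5(25)=2 = c=2. Case 2: O(n^c log n) = O(n^2 log n)
Complexity: O(n^2 log n)


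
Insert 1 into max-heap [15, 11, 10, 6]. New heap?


Append 1: [15, 11, 10, 6, 1]
Bubble up: no swaps needed
Result: [15, 11, 10, 6, 1]


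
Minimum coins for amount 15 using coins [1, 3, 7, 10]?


dp[0]=0; dp[i]=1+min(dp[i-c] for c in coins)
...dp[10]=1, dp[11]=2, dp[12]=3, dp[13]=2, dp[14]=2, dp[15]=3
Minimum coins for 15 = 3


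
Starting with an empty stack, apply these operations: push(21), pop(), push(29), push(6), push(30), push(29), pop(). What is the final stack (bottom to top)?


push(21) -> [21]
pop() returns 21 -> []
push(29) -> [29]
push(6) -> [29, 6]
push(30) -> [29, 6, 30]
push(29) -> [29, 6, 30, 29]
pop() returns 29 -> [29, 6, 30]
Final stack (bottom to top): [29, 6, 30]


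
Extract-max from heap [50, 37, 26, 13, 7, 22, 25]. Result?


Max = 50
Replace root with last, heapify down
Resulting heap: [37, 25, 26, 13, 7, 22]


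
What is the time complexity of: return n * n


Analysis: constant-time operation, no loop
Complexity: O(1)


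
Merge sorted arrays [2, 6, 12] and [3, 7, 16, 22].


Compare heads, take smaller each step.
Merged: [2, 3, 6, 7, 12, 16, 22]


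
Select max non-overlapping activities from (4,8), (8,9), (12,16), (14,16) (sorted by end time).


Greedy: pick earliest-ending, then skip overlaps.
Selected (3 activities): [(4, 8), (8, 9), (12, 16)]


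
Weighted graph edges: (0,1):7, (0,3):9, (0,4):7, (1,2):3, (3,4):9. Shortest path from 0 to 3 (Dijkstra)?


Dijkstra from 0:
Distances: {0: 0, 1: 7, 2: 10, 3: 9, 4: 7}
Shortest distance to 3 = 9, path = [0, 3]


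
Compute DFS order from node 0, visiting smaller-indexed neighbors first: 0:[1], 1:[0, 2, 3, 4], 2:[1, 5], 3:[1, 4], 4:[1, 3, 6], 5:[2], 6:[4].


DFS stack-based: start with [0]
Visit order: [0, 1, 2, 5, 3, 4, 6]


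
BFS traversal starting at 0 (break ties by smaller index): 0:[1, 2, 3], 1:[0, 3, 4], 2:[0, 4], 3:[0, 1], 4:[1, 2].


BFS queue: start with [0]
Visit order: [0, 1, 2, 3, 4]


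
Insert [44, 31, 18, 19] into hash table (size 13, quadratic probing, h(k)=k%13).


Insertions: 44->slot 5; 31->slot 6; 18->slot 9; 19->slot 7
Table: [None, None, None, None, None, 44, 31, 19, None, 18, None, None, None]


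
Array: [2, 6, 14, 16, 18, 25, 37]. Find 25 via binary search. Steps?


Search for 25:
[0,6] mid=3 arr[3]=16
[4,6] mid=5 arr[5]=25
Total: 2 comparisons


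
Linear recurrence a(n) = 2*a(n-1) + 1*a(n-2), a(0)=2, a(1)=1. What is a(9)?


Build bottom-up:
...a(7)=309, a(8)=746, a(9)=2*746+1*309=1801


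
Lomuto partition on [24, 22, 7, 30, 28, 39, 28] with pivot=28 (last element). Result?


Elements <= 28 go left of pivot.
Result: [24, 22, 7, 28, 28, 39, 30], pivot at index 4


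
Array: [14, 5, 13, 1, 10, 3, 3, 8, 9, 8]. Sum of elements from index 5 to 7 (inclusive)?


Prefix sums: [0, 14, 19, 32, 33, 43, 46, 49, 57, 66, 74]
Sum[5..7] = prefix[8] - prefix[5] = 57 - 43 = 14


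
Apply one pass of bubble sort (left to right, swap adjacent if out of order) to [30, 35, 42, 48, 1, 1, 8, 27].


After one pass: [30, 35, 42, 1, 1, 8, 27, 48]


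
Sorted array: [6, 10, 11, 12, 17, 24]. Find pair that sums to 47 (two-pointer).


Two pointers: lo=0, hi=5
No pair sums to 47


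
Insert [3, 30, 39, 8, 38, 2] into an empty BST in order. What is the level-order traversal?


Root = 3; build tree by BST insertion.
Level-Order traversal: [3, 2, 30, 8, 39, 38]


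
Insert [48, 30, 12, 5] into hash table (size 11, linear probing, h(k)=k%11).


Insertions: 48->slot 4; 30->slot 8; 12->slot 1; 5->slot 5
Table: [None, 12, None, None, 48, 5, None, None, 30, None, None]


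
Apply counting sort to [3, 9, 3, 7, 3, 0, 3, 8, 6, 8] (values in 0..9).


Count array: [1, 0, 0, 4, 0, 0, 1, 1, 2, 1]
Reconstruct: [0, 3, 3, 3, 3, 6, 7, 8, 8, 9]


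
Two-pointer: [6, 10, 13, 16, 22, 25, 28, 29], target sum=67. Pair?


Two pointers: lo=0, hi=7
No pair sums to 67


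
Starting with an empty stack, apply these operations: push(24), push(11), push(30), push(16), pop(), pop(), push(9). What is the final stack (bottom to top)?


push(24) -> [24]
push(11) -> [24, 11]
push(30) -> [24, 11, 30]
push(16) -> [24, 11, 30, 16]
pop() returns 16 -> [24, 11, 30]
pop() returns 30 -> [24, 11]
push(9) -> [24, 11, 9]
Final stack (bottom to top): [24, 11, 9]


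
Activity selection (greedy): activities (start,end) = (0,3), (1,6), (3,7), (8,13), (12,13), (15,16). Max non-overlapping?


Greedy: pick earliest-ending, then skip overlaps.
Selected (4 activities): [(0, 3), (3, 7), (8, 13), (15, 16)]


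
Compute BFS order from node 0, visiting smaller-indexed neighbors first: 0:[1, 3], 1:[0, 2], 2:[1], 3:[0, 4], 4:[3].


BFS queue: start with [0]
Visit order: [0, 1, 3, 2, 4]


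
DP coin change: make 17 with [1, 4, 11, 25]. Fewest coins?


dp[0]=0; dp[i]=1+min(dp[i-c] for c in coins)
...dp[12]=2, dp[13]=3, dp[14]=4, dp[15]=2, dp[16]=3, dp[17]=4
Minimum coins for 17 = 4


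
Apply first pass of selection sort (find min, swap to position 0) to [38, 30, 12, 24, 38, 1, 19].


After one pass: [1, 30, 12, 24, 38, 38, 19]


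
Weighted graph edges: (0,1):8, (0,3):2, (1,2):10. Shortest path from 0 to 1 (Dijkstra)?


Dijkstra from 0:
Distances: {0: 0, 1: 8, 2: 18, 3: 2}
Shortest distance to 1 = 8, path = [0, 1]


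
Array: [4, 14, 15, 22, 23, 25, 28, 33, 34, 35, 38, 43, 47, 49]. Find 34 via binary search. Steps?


Search for 34:
[0,13] mid=6 arr[6]=28
[7,13] mid=10 arr[10]=38
[7,9] mid=8 arr[8]=34
Total: 3 comparisons


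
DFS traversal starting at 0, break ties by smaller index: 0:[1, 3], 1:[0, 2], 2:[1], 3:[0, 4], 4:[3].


DFS stack-based: start with [0]
Visit order: [0, 1, 2, 3, 4]


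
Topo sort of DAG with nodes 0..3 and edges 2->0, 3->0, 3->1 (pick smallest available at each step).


Kahn's algorithm, process smallest node first
Order: [2, 3, 0, 1]


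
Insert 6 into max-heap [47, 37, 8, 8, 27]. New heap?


Append 6: [47, 37, 8, 8, 27, 6]
Bubble up: no swaps needed
Result: [47, 37, 8, 8, 27, 6]


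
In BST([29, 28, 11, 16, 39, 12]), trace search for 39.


BST root = 29
Search for 39: compare at each node
Path: [29, 39]


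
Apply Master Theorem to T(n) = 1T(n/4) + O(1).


a=1, b=4, c=0. log_4(1)=0 = c=0. Case 2: O(n^c log n) = O(log n)
Complexity: O(log n)


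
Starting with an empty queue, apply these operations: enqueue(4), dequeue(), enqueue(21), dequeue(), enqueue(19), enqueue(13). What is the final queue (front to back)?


enqueue(4) -> [4]
dequeue() returns 4 -> []
enqueue(21) -> [21]
dequeue() returns 21 -> []
enqueue(19) -> [19]
enqueue(13) -> [19, 13]
Final queue (front to back): [19, 13]


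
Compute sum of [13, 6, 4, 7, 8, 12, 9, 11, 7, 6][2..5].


Prefix sums: [0, 13, 19, 23, 30, 38, 50, 59, 70, 77, 83]
Sum[2..5] = prefix[6] - prefix[2] = 50 - 19 = 31


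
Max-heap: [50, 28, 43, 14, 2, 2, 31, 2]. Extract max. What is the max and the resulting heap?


Max = 50
Replace root with last, heapify down
Resulting heap: [43, 28, 31, 14, 2, 2, 2]


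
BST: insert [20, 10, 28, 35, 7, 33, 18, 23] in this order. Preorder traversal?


Root = 20; build tree by BST insertion.
Preorder traversal: [20, 10, 7, 18, 28, 23, 35, 33]


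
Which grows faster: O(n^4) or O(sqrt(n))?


sublinear grows slower than quartic
O(sqrt(n)) is asymptotically smaller; O(n^4) grows faster


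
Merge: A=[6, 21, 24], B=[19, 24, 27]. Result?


Compare heads, take smaller each step.
Merged: [6, 19, 21, 24, 24, 27]


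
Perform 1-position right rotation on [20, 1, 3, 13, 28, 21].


Right rotate by 1: [21, 20, 1, 3, 13, 28]


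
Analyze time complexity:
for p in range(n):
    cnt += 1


Per nesting level: O(n) = O(n)
Complexity: O(n)


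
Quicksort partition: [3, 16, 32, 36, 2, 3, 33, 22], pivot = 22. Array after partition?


Elements <= 22 go left of pivot.
Result: [3, 16, 2, 3, 22, 36, 33, 32], pivot at index 4


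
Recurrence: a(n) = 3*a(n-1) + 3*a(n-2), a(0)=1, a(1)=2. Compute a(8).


Build bottom-up:
...a(6)=1809, a(7)=6858, a(8)=3*6858+3*1809=26001


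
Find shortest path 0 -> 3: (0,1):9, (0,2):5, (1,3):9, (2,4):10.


Dijkstra from 0:
Distances: {0: 0, 1: 9, 2: 5, 3: 18, 4: 15}
Shortest distance to 3 = 18, path = [0, 1, 3]


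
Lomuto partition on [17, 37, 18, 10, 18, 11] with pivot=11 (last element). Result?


Elements <= 11 go left of pivot.
Result: [10, 11, 18, 17, 18, 37], pivot at index 1


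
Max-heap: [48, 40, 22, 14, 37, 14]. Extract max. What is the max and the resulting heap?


Max = 48
Replace root with last, heapify down
Resulting heap: [40, 37, 22, 14, 14]


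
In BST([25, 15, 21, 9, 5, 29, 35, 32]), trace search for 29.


BST root = 25
Search for 29: compare at each node
Path: [25, 29]


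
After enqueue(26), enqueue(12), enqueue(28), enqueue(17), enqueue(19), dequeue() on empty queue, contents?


enqueue(26) -> [26]
enqueue(12) -> [26, 12]
enqueue(28) -> [26, 12, 28]
enqueue(17) -> [26, 12, 28, 17]
enqueue(19) -> [26, 12, 28, 17, 19]
dequeue() returns 26 -> [12, 28, 17, 19]
Final queue (front to back): [12, 28, 17, 19]


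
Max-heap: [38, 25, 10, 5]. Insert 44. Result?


Append 44: [38, 25, 10, 5, 44]
Bubble up: swap idx 4(44) with idx 1(25); swap idx 1(44) with idx 0(38)
Result: [44, 38, 10, 5, 25]


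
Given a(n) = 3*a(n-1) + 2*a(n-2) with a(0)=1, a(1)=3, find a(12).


Build bottom-up:
...a(10)=283667, a(11)=1010295, a(12)=3*1010295+2*283667=3598219


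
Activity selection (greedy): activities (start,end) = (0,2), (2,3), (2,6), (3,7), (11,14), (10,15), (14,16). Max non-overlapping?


Greedy: pick earliest-ending, then skip overlaps.
Selected (5 activities): [(0, 2), (2, 3), (3, 7), (11, 14), (14, 16)]


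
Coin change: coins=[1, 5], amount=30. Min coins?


dp[0]=0; dp[i]=1+min(dp[i-c] for c in coins)
...dp[25]=5, dp[26]=6, dp[27]=7, dp[28]=8, dp[29]=9, dp[30]=6
Minimum coins for 30 = 6


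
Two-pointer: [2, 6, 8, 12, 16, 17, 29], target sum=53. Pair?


Two pointers: lo=0, hi=6
No pair sums to 53


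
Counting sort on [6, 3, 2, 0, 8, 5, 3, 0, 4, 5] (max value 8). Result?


Count array: [2, 0, 1, 2, 1, 2, 1, 0, 1]
Reconstruct: [0, 0, 2, 3, 3, 4, 5, 5, 6, 8]


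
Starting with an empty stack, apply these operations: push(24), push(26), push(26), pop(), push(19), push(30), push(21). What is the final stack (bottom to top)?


push(24) -> [24]
push(26) -> [24, 26]
push(26) -> [24, 26, 26]
pop() returns 26 -> [24, 26]
push(19) -> [24, 26, 19]
push(30) -> [24, 26, 19, 30]
push(21) -> [24, 26, 19, 30, 21]
Final stack (bottom to top): [24, 26, 19, 30, 21]


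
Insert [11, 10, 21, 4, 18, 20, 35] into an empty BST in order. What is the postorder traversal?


Root = 11; build tree by BST insertion.
Postorder traversal: [4, 10, 20, 18, 35, 21, 11]


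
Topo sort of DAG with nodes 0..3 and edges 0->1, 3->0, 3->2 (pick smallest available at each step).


Kahn's algorithm, process smallest node first
Order: [3, 0, 1, 2]


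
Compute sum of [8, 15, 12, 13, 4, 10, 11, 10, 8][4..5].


Prefix sums: [0, 8, 23, 35, 48, 52, 62, 73, 83, 91]
Sum[4..5] = prefix[6] - prefix[4] = 62 - 48 = 14


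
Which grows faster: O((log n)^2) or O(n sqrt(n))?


polylogarithmic grows slower than n^1.5
O((log n)^2) is asymptotically smaller; O(n sqrt(n)) grows faster


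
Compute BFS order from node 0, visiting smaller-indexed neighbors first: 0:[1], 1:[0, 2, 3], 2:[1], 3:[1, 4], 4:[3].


BFS queue: start with [0]
Visit order: [0, 1, 2, 3, 4]


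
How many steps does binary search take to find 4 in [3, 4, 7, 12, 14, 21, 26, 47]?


Search for 4:
[0,7] mid=3 arr[3]=12
[0,2] mid=1 arr[1]=4
Total: 2 comparisons


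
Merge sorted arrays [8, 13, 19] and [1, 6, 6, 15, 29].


Compare heads, take smaller each step.
Merged: [1, 6, 6, 8, 13, 15, 19, 29]


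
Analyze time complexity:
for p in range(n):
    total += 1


Per nesting level: O(n) = O(n)
Complexity: O(n)


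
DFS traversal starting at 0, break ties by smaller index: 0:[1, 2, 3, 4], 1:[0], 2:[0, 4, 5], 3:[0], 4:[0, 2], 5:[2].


DFS stack-based: start with [0]
Visit order: [0, 1, 2, 4, 5, 3]


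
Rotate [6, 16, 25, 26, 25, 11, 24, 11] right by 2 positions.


Right rotate by 2: [24, 11, 6, 16, 25, 26, 25, 11]


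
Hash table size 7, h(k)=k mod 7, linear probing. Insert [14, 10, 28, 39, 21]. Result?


Insertions: 14->slot 0; 10->slot 3; 28->slot 1; 39->slot 4; 21->slot 2
Table: [14, 28, 21, 10, 39, None, None]


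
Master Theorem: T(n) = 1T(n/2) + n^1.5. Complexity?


a=1, b=2, c=1.5. log_2(1)=0 < c=1.5. Case 3: O(n^c) = O(n^1.500)
Complexity: O(n^1.500)


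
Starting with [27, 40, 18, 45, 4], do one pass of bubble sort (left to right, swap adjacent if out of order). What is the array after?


After one pass: [27, 18, 40, 4, 45]


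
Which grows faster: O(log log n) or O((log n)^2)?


double-logarithmic grows slower than polylogarithmic
O(log log n) is asymptotically smaller; O((log n)^2) grows faster


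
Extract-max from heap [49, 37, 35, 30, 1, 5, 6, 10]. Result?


Max = 49
Replace root with last, heapify down
Resulting heap: [37, 30, 35, 10, 1, 5, 6]


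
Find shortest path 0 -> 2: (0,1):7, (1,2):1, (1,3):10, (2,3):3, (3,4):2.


Dijkstra from 0:
Distances: {0: 0, 1: 7, 2: 8, 3: 11, 4: 13}
Shortest distance to 2 = 8, path = [0, 1, 2]


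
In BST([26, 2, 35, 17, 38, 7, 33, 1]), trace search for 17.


BST root = 26
Search for 17: compare at each node
Path: [26, 2, 17]


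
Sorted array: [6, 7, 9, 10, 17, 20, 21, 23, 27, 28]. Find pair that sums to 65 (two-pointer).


Two pointers: lo=0, hi=9
No pair sums to 65


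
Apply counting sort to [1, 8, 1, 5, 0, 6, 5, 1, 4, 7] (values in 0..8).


Count array: [1, 3, 0, 0, 1, 2, 1, 1, 1]
Reconstruct: [0, 1, 1, 1, 4, 5, 5, 6, 7, 8]


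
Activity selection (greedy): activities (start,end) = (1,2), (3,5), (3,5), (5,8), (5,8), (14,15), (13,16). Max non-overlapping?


Greedy: pick earliest-ending, then skip overlaps.
Selected (4 activities): [(1, 2), (3, 5), (5, 8), (14, 15)]


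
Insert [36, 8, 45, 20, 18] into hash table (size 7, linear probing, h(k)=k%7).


Insertions: 36->slot 1; 8->slot 2; 45->slot 3; 20->slot 6; 18->slot 4
Table: [None, 36, 8, 45, 18, None, 20]


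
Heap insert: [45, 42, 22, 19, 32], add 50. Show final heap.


Append 50: [45, 42, 22, 19, 32, 50]
Bubble up: swap idx 5(50) with idx 2(22); swap idx 2(50) with idx 0(45)
Result: [50, 42, 45, 19, 32, 22]


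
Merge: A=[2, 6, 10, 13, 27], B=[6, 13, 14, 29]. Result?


Compare heads, take smaller each step.
Merged: [2, 6, 6, 10, 13, 13, 14, 27, 29]


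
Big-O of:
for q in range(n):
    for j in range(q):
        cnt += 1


Per nesting level: O(n) * O(n) [triangular over q] = O(n^2)
Complexity: O(n^2)


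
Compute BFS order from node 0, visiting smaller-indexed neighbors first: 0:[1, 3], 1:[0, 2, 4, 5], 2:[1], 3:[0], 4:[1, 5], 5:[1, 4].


BFS queue: start with [0]
Visit order: [0, 1, 3, 2, 4, 5]


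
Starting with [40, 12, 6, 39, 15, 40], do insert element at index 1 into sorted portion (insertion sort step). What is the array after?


After one pass: [12, 40, 6, 39, 15, 40]


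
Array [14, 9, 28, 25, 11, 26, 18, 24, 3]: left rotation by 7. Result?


Left rotate by 7: [24, 3, 14, 9, 28, 25, 11, 26, 18]


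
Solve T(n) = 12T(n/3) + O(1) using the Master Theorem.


a=12, b=3, c=0. log_3(12)=2.262 > c=0. Case 1: O(n^log_b(a)) = O(n^2.262)
Complexity: O(n^2.262)


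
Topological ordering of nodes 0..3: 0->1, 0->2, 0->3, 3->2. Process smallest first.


Kahn's algorithm, process smallest node first
Order: [0, 1, 3, 2]


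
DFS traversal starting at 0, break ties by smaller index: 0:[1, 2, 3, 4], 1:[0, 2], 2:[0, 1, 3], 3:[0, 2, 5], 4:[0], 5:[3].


DFS stack-based: start with [0]
Visit order: [0, 1, 2, 3, 5, 4]


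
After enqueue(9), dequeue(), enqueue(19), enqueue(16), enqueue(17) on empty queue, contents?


enqueue(9) -> [9]
dequeue() returns 9 -> []
enqueue(19) -> [19]
enqueue(16) -> [19, 16]
enqueue(17) -> [19, 16, 17]
Final queue (front to back): [19, 16, 17]


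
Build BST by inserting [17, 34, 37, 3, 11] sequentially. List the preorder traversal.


Root = 17; build tree by BST insertion.
Preorder traversal: [17, 3, 11, 34, 37]


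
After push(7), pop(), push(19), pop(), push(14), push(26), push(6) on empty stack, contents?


push(7) -> [7]
pop() returns 7 -> []
push(19) -> [19]
pop() returns 19 -> []
push(14) -> [14]
push(26) -> [14, 26]
push(6) -> [14, 26, 6]
Final stack (bottom to top): [14, 26, 6]


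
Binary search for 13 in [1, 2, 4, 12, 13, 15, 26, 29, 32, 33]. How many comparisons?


Search for 13:
[0,9] mid=4 arr[4]=13
Total: 1 comparisons


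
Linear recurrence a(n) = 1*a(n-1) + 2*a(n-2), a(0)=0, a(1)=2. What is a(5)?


Build bottom-up:
...a(3)=6, a(4)=10, a(5)=1*10+2*6=22


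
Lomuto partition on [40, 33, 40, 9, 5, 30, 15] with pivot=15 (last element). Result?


Elements <= 15 go left of pivot.
Result: [9, 5, 15, 40, 33, 30, 40], pivot at index 2


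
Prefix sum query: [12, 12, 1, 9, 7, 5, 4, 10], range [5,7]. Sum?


Prefix sums: [0, 12, 24, 25, 34, 41, 46, 50, 60]
Sum[5..7] = prefix[8] - prefix[5] = 60 - 41 = 19


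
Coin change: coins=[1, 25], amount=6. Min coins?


dp[0]=0; dp[i]=1+min(dp[i-c] for c in coins)
...dp[1]=1, dp[2]=2, dp[3]=3, dp[4]=4, dp[5]=5, dp[6]=6
Minimum coins for 6 = 6


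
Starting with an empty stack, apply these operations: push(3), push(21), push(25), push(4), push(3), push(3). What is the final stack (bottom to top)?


push(3) -> [3]
push(21) -> [3, 21]
push(25) -> [3, 21, 25]
push(4) -> [3, 21, 25, 4]
push(3) -> [3, 21, 25, 4, 3]
push(3) -> [3, 21, 25, 4, 3, 3]
Final stack (bottom to top): [3, 21, 25, 4, 3, 3]


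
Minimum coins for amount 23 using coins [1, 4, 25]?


dp[0]=0; dp[i]=1+min(dp[i-c] for c in coins)
...dp[18]=6, dp[19]=7, dp[20]=5, dp[21]=6, dp[22]=7, dp[23]=8
Minimum coins for 23 = 8


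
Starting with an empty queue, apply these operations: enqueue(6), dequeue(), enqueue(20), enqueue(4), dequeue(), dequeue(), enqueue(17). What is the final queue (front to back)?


enqueue(6) -> [6]
dequeue() returns 6 -> []
enqueue(20) -> [20]
enqueue(4) -> [20, 4]
dequeue() returns 20 -> [4]
dequeue() returns 4 -> []
enqueue(17) -> [17]
Final queue (front to back): [17]


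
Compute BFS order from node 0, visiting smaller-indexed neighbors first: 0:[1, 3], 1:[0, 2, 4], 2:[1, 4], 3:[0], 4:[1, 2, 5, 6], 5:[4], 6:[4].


BFS queue: start with [0]
Visit order: [0, 1, 3, 2, 4, 5, 6]


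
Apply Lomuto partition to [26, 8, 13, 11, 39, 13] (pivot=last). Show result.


Elements <= 13 go left of pivot.
Result: [8, 13, 11, 13, 39, 26], pivot at index 3


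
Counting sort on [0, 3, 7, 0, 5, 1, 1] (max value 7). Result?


Count array: [2, 2, 0, 1, 0, 1, 0, 1]
Reconstruct: [0, 0, 1, 1, 3, 5, 7]


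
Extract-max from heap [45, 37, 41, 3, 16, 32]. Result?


Max = 45
Replace root with last, heapify down
Resulting heap: [41, 37, 32, 3, 16]


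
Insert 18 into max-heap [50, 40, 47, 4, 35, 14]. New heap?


Append 18: [50, 40, 47, 4, 35, 14, 18]
Bubble up: no swaps needed
Result: [50, 40, 47, 4, 35, 14, 18]


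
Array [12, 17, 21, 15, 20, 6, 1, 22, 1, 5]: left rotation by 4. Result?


Left rotate by 4: [20, 6, 1, 22, 1, 5, 12, 17, 21, 15]


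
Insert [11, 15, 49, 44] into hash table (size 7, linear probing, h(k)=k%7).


Insertions: 11->slot 4; 15->slot 1; 49->slot 0; 44->slot 2
Table: [49, 15, 44, None, 11, None, None]


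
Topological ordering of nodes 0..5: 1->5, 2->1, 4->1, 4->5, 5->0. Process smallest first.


Kahn's algorithm, process smallest node first
Order: [2, 3, 4, 1, 5, 0]


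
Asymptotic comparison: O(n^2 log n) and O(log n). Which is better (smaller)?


logarithmic grows slower than n^2 log n
O(log n) is asymptotically smaller; O(n^2 log n) grows faster


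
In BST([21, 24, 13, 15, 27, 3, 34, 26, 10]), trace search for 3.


BST root = 21
Search for 3: compare at each node
Path: [21, 13, 3]


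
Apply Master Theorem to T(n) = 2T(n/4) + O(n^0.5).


a=2, b=4, c=0.5. log_4(2)=0.5 = c=0.5. Case 2: O(n^c log n) = O(sqrt(n) log n)
Complexity: O(sqrt(n) log n)


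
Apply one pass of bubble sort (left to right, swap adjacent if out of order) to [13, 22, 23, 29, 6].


After one pass: [13, 22, 23, 6, 29]


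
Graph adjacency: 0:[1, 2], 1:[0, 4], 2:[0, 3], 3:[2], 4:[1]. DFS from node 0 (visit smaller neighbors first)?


DFS stack-based: start with [0]
Visit order: [0, 1, 4, 2, 3]


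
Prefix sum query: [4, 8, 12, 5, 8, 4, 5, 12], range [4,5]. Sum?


Prefix sums: [0, 4, 12, 24, 29, 37, 41, 46, 58]
Sum[4..5] = prefix[6] - prefix[4] = 41 - 29 = 12


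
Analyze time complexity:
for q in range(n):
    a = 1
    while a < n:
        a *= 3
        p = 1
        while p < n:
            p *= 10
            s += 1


Per nesting level: O(n) * O(log n) * O(log n) = O(n (log n)^2)
Complexity: O(n (log n)^2)


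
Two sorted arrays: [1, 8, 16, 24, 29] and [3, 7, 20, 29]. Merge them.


Compare heads, take smaller each step.
Merged: [1, 3, 7, 8, 16, 20, 24, 29, 29]


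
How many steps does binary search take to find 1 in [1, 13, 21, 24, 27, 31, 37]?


Search for 1:
[0,6] mid=3 arr[3]=24
[0,2] mid=1 arr[1]=13
[0,0] mid=0 arr[0]=1
Total: 3 comparisons


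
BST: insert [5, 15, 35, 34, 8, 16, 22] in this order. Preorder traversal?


Root = 5; build tree by BST insertion.
Preorder traversal: [5, 15, 8, 35, 34, 16, 22]


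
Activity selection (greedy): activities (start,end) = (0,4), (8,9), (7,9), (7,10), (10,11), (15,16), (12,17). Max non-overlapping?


Greedy: pick earliest-ending, then skip overlaps.
Selected (4 activities): [(0, 4), (8, 9), (10, 11), (15, 16)]


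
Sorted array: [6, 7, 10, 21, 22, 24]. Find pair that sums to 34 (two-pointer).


Two pointers: lo=0, hi=5
Found pair: (10, 24) summing to 34


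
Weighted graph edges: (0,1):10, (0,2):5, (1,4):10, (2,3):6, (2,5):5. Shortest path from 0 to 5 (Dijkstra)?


Dijkstra from 0:
Distances: {0: 0, 1: 10, 2: 5, 3: 11, 4: 20, 5: 10}
Shortest distance to 5 = 10, path = [0, 2, 5]


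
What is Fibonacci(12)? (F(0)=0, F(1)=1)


F(n)=F(n-1)+F(n-2)
...F(10)=55, F(11)=89, F(12)=144


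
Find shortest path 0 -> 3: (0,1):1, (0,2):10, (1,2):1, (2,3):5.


Dijkstra from 0:
Distances: {0: 0, 1: 1, 2: 2, 3: 7}
Shortest distance to 3 = 7, path = [0, 1, 2, 3]


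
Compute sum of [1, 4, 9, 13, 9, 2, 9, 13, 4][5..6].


Prefix sums: [0, 1, 5, 14, 27, 36, 38, 47, 60, 64]
Sum[5..6] = prefix[7] - prefix[5] = 47 - 36 = 11


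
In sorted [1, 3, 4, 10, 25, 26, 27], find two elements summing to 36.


Two pointers: lo=0, hi=6
Found pair: (10, 26) summing to 36


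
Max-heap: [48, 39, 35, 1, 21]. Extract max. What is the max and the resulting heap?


Max = 48
Replace root with last, heapify down
Resulting heap: [39, 21, 35, 1]


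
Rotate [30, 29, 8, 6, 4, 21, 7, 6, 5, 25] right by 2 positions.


Right rotate by 2: [5, 25, 30, 29, 8, 6, 4, 21, 7, 6]


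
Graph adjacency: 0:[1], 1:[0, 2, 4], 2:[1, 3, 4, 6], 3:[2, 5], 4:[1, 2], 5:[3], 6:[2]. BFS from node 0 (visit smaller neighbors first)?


BFS queue: start with [0]
Visit order: [0, 1, 2, 4, 3, 6, 5]


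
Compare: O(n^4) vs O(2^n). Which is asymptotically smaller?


quartic grows slower than exponential
O(n^4) is asymptotically smaller; O(2^n) grows faster


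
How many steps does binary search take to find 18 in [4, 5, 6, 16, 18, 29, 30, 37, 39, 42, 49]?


Search for 18:
[0,10] mid=5 arr[5]=29
[0,4] mid=2 arr[2]=6
[3,4] mid=3 arr[3]=16
[4,4] mid=4 arr[4]=18
Total: 4 comparisons


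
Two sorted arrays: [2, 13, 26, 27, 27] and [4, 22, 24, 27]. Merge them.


Compare heads, take smaller each step.
Merged: [2, 4, 13, 22, 24, 26, 27, 27, 27]


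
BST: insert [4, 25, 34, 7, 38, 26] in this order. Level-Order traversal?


Root = 4; build tree by BST insertion.
Level-Order traversal: [4, 25, 7, 34, 26, 38]


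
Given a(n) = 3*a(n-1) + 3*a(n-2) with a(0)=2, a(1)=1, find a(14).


Build bottom-up:
...a(12)=4970322, a(13)=18843921, a(14)=3*18843921+3*4970322=71442729


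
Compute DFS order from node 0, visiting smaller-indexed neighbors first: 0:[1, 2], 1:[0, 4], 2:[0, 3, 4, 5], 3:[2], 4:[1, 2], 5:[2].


DFS stack-based: start with [0]
Visit order: [0, 1, 4, 2, 3, 5]


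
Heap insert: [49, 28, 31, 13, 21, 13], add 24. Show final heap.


Append 24: [49, 28, 31, 13, 21, 13, 24]
Bubble up: no swaps needed
Result: [49, 28, 31, 13, 21, 13, 24]


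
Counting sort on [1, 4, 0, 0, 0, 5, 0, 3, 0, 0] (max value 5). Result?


Count array: [6, 1, 0, 1, 1, 1]
Reconstruct: [0, 0, 0, 0, 0, 0, 1, 3, 4, 5]


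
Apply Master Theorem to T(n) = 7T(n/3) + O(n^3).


a=7, b=3, c=3. log_3(7)=1.771 < c=3. Case 3: O(n^c) = O(n^3)
Complexity: O(n^3)


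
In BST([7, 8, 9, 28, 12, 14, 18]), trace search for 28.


BST root = 7
Search for 28: compare at each node
Path: [7, 8, 9, 28]


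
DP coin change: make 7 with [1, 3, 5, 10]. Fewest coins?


dp[0]=0; dp[i]=1+min(dp[i-c] for c in coins)
...dp[2]=2, dp[3]=1, dp[4]=2, dp[5]=1, dp[6]=2, dp[7]=3
Minimum coins for 7 = 3


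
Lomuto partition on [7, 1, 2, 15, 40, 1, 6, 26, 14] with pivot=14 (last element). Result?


Elements <= 14 go left of pivot.
Result: [7, 1, 2, 1, 6, 14, 40, 26, 15], pivot at index 5


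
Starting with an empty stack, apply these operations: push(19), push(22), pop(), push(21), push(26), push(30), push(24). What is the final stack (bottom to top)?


push(19) -> [19]
push(22) -> [19, 22]
pop() returns 22 -> [19]
push(21) -> [19, 21]
push(26) -> [19, 21, 26]
push(30) -> [19, 21, 26, 30]
push(24) -> [19, 21, 26, 30, 24]
Final stack (bottom to top): [19, 21, 26, 30, 24]


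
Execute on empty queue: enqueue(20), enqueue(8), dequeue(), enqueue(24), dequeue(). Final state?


enqueue(20) -> [20]
enqueue(8) -> [20, 8]
dequeue() returns 20 -> [8]
enqueue(24) -> [8, 24]
dequeue() returns 8 -> [24]
Final queue (front to back): [24]


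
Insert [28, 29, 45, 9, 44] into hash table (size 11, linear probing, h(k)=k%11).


Insertions: 28->slot 6; 29->slot 7; 45->slot 1; 9->slot 9; 44->slot 0
Table: [44, 45, None, None, None, None, 28, 29, None, 9, None]


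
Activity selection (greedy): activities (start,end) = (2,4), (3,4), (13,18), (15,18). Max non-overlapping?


Greedy: pick earliest-ending, then skip overlaps.
Selected (2 activities): [(2, 4), (13, 18)]


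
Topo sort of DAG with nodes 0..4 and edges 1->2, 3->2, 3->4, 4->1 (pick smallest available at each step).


Kahn's algorithm, process smallest node first
Order: [0, 3, 4, 1, 2]


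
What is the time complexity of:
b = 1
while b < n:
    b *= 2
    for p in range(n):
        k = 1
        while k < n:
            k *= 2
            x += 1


Per nesting level: O(log n) * O(n) * O(log n) = O(n (log n)^2)
Complexity: O(n (log n)^2)


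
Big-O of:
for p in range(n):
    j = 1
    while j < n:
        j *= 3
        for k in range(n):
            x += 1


Per nesting level: O(n) * O(log n) * O(n) = O(n^2 log n)
Complexity: O(n^2 log n)


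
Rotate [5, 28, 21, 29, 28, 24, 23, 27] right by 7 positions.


Right rotate by 7: [28, 21, 29, 28, 24, 23, 27, 5]


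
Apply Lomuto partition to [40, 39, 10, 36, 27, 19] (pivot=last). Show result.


Elements <= 19 go left of pivot.
Result: [10, 19, 40, 36, 27, 39], pivot at index 1


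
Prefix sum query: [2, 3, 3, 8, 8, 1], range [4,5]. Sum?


Prefix sums: [0, 2, 5, 8, 16, 24, 25]
Sum[4..5] = prefix[6] - prefix[4] = 25 - 16 = 9


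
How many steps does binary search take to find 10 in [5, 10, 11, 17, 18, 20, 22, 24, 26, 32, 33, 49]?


Search for 10:
[0,11] mid=5 arr[5]=20
[0,4] mid=2 arr[2]=11
[0,1] mid=0 arr[0]=5
[1,1] mid=1 arr[1]=10
Total: 4 comparisons


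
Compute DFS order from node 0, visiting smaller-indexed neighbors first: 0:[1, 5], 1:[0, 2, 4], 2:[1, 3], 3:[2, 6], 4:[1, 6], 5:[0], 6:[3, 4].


DFS stack-based: start with [0]
Visit order: [0, 1, 2, 3, 6, 4, 5]


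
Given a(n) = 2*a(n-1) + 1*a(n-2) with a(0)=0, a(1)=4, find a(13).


Build bottom-up:
...a(11)=22964, a(12)=55440, a(13)=2*55440+1*22964=133844


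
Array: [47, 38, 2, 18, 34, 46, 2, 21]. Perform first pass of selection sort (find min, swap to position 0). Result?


After one pass: [2, 38, 47, 18, 34, 46, 2, 21]


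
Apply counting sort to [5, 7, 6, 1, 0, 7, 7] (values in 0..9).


Count array: [1, 1, 0, 0, 0, 1, 1, 3, 0, 0]
Reconstruct: [0, 1, 5, 6, 7, 7, 7]


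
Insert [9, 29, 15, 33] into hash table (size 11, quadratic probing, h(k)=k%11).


Insertions: 9->slot 9; 29->slot 7; 15->slot 4; 33->slot 0
Table: [33, None, None, None, 15, None, None, 29, None, 9, None]


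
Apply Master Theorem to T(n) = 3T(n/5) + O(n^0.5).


a=3, b=5, c=0.5. log_5(3)=0.683 > c=0.5. Case 1: O(n^log_b(a)) = O(n^0.683)
Complexity: O(n^0.683)


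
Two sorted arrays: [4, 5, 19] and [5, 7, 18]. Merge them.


Compare heads, take smaller each step.
Merged: [4, 5, 5, 7, 18, 19]


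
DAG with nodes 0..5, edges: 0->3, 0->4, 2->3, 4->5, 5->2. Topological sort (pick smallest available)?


Kahn's algorithm, process smallest node first
Order: [0, 1, 4, 5, 2, 3]


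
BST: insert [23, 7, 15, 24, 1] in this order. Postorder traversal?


Root = 23; build tree by BST insertion.
Postorder traversal: [1, 15, 7, 24, 23]


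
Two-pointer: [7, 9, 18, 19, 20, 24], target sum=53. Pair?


Two pointers: lo=0, hi=5
No pair sums to 53


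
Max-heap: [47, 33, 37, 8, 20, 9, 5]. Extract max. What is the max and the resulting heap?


Max = 47
Replace root with last, heapify down
Resulting heap: [37, 33, 9, 8, 20, 5]


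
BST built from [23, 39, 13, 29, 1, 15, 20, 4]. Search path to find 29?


BST root = 23
Search for 29: compare at each node
Path: [23, 39, 29]


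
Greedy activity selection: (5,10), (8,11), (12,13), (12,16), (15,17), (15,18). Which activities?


Greedy: pick earliest-ending, then skip overlaps.
Selected (3 activities): [(5, 10), (12, 13), (15, 17)]


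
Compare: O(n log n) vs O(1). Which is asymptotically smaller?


constant grows slower than linearithmic
O(1) is asymptotically smaller; O(n log n) grows faster


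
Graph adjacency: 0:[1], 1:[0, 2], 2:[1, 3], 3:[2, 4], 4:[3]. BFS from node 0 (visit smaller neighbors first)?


BFS queue: start with [0]
Visit order: [0, 1, 2, 3, 4]


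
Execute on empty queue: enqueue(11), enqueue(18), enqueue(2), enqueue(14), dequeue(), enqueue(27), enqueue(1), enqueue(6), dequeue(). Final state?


enqueue(11) -> [11]
enqueue(18) -> [11, 18]
enqueue(2) -> [11, 18, 2]
enqueue(14) -> [11, 18, 2, 14]
dequeue() returns 11 -> [18, 2, 14]
enqueue(27) -> [18, 2, 14, 27]
enqueue(1) -> [18, 2, 14, 27, 1]
enqueue(6) -> [18, 2, 14, 27, 1, 6]
dequeue() returns 18 -> [2, 14, 27, 1, 6]
Final queue (front to back): [2, 14, 27, 1, 6]


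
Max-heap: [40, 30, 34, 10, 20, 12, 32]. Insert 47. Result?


Append 47: [40, 30, 34, 10, 20, 12, 32, 47]
Bubble up: swap idx 7(47) with idx 3(10); swap idx 3(47) with idx 1(30); swap idx 1(47) with idx 0(40)
Result: [47, 40, 34, 30, 20, 12, 32, 10]


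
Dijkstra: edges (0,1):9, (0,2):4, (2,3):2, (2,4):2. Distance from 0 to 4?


Dijkstra from 0:
Distances: {0: 0, 1: 9, 2: 4, 3: 6, 4: 6}
Shortest distance to 4 = 6, path = [0, 2, 4]


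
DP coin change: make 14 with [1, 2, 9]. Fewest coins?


dp[0]=0; dp[i]=1+min(dp[i-c] for c in coins)
...dp[9]=1, dp[10]=2, dp[11]=2, dp[12]=3, dp[13]=3, dp[14]=4
Minimum coins for 14 = 4


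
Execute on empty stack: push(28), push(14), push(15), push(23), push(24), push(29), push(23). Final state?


push(28) -> [28]
push(14) -> [28, 14]
push(15) -> [28, 14, 15]
push(23) -> [28, 14, 15, 23]
push(24) -> [28, 14, 15, 23, 24]
push(29) -> [28, 14, 15, 23, 24, 29]
push(23) -> [28, 14, 15, 23, 24, 29, 23]
Final stack (bottom to top): [28, 14, 15, 23, 24, 29, 23]


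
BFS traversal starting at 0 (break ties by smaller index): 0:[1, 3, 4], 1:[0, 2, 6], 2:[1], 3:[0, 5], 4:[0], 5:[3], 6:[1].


BFS queue: start with [0]
Visit order: [0, 1, 3, 4, 2, 6, 5]


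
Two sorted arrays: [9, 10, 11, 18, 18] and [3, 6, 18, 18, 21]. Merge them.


Compare heads, take smaller each step.
Merged: [3, 6, 9, 10, 11, 18, 18, 18, 18, 21]


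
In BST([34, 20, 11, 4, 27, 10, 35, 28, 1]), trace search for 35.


BST root = 34
Search for 35: compare at each node
Path: [34, 35]


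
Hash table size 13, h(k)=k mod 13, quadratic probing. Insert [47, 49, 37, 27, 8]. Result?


Insertions: 47->slot 8; 49->slot 10; 37->slot 11; 27->slot 1; 8->slot 9
Table: [None, 27, None, None, None, None, None, None, 47, 8, 49, 37, None]


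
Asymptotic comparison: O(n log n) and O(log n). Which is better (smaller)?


logarithmic grows slower than linearithmic
O(log n) is asymptotically smaller; O(n log n) grows faster


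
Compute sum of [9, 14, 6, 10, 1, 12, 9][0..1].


Prefix sums: [0, 9, 23, 29, 39, 40, 52, 61]
Sum[0..1] = prefix[2] - prefix[0] = 23 - 0 = 23


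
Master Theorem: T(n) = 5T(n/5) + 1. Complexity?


a=5, b=5, c=0. log_5(5)=1 > c=0. Case 1: O(n^log_b(a)) = O(n)
Complexity: O(n)


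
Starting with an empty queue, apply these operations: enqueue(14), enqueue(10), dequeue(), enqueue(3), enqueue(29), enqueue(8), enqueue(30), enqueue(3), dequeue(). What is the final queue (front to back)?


enqueue(14) -> [14]
enqueue(10) -> [14, 10]
dequeue() returns 14 -> [10]
enqueue(3) -> [10, 3]
enqueue(29) -> [10, 3, 29]
enqueue(8) -> [10, 3, 29, 8]
enqueue(30) -> [10, 3, 29, 8, 30]
enqueue(3) -> [10, 3, 29, 8, 30, 3]
dequeue() returns 10 -> [3, 29, 8, 30, 3]
Final queue (front to back): [3, 29, 8, 30, 3]


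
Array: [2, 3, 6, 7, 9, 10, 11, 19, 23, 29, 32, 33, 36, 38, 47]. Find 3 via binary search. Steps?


Search for 3:
[0,14] mid=7 arr[7]=19
[0,6] mid=3 arr[3]=7
[0,2] mid=1 arr[1]=3
Total: 3 comparisons


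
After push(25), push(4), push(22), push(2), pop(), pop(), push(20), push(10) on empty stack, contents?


push(25) -> [25]
push(4) -> [25, 4]
push(22) -> [25, 4, 22]
push(2) -> [25, 4, 22, 2]
pop() returns 2 -> [25, 4, 22]
pop() returns 22 -> [25, 4]
push(20) -> [25, 4, 20]
push(10) -> [25, 4, 20, 10]
Final stack (bottom to top): [25, 4, 20, 10]


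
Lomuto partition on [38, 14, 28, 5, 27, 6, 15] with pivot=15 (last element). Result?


Elements <= 15 go left of pivot.
Result: [14, 5, 6, 15, 27, 28, 38], pivot at index 3


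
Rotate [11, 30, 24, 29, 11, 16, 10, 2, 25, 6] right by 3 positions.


Right rotate by 3: [2, 25, 6, 11, 30, 24, 29, 11, 16, 10]


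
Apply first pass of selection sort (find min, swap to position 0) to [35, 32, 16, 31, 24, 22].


After one pass: [16, 32, 35, 31, 24, 22]


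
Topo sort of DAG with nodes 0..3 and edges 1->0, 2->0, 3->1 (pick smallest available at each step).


Kahn's algorithm, process smallest node first
Order: [2, 3, 1, 0]


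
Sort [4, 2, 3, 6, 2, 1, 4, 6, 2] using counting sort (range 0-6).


Count array: [0, 1, 3, 1, 2, 0, 2]
Reconstruct: [1, 2, 2, 2, 3, 4, 4, 6, 6]


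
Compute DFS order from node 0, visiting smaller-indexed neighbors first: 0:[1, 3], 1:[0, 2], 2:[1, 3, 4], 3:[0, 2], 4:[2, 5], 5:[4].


DFS stack-based: start with [0]
Visit order: [0, 1, 2, 3, 4, 5]


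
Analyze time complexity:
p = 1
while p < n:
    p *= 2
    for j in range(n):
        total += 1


Per nesting level: O(log n) * O(n) = O(n log n)
Complexity: O(n log n)


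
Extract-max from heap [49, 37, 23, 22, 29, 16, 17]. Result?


Max = 49
Replace root with last, heapify down
Resulting heap: [37, 29, 23, 22, 17, 16]


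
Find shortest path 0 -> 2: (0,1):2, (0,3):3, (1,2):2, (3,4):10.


Dijkstra from 0:
Distances: {0: 0, 1: 2, 2: 4, 3: 3, 4: 13}
Shortest distance to 2 = 4, path = [0, 1, 2]


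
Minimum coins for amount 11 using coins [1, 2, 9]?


dp[0]=0; dp[i]=1+min(dp[i-c] for c in coins)
...dp[6]=3, dp[7]=4, dp[8]=4, dp[9]=1, dp[10]=2, dp[11]=2
Minimum coins for 11 = 2


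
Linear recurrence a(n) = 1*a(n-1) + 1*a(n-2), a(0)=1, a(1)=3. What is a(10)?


Build bottom-up:
...a(8)=76, a(9)=123, a(10)=1*123+1*76=199


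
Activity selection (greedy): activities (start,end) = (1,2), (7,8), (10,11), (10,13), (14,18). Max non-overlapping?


Greedy: pick earliest-ending, then skip overlaps.
Selected (4 activities): [(1, 2), (7, 8), (10, 11), (14, 18)]


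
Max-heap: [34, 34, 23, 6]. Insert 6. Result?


Append 6: [34, 34, 23, 6, 6]
Bubble up: no swaps needed
Result: [34, 34, 23, 6, 6]


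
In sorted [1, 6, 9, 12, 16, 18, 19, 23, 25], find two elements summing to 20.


Two pointers: lo=0, hi=8
Found pair: (1, 19) summing to 20
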